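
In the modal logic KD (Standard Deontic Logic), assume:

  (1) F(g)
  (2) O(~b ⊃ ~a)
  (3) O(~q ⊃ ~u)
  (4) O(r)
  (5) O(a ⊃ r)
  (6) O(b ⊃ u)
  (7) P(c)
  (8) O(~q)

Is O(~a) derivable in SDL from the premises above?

Premise 8 gives O(~q).
Applying K to premise 3 (O(~q ⊃ ~u)) and O(~q) yields O(~u).
Premise 6, O(b ⊃ u), contraposes to O(~u ⊃ ~b); with O(~u) we get O(~b).
Applying K to premise 2 (O(~b ⊃ ~a)) and O(~b) yields O(~a).
Premises 1, 4, 5, 7 do not contribute to this derivation.
So O(~a) follows.

Yes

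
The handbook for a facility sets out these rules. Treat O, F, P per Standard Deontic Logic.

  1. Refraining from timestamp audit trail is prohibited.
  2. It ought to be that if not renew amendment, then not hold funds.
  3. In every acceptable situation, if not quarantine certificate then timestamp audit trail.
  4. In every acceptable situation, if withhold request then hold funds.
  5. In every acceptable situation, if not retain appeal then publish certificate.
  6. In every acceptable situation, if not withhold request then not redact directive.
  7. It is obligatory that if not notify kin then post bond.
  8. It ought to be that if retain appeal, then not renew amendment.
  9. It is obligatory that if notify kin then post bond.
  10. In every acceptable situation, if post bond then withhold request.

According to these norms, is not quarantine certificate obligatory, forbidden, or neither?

Neither

Premise 3 is O(¬quarantine_certificate → timestamp_audit_trail); even if O(timestamp_audit_trail) held, inferring O(¬quarantine_certificate) would be affirming the consequent — invalid.
No premise or chain of K-axiom applications forces O(¬quarantine_certificate), and none forces O(quarantine_certificate). So ¬quarantine_certificate is neither obligatory nor forbidden under these norms.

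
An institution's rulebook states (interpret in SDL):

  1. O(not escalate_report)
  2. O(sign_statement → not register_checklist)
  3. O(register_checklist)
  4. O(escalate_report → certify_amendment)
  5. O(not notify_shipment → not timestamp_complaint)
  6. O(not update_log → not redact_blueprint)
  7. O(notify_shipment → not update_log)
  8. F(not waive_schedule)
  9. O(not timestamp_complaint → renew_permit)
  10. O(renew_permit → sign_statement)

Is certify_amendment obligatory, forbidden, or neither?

Premise 4 is O(escalate_report → certify_amendment), but O(escalate_report) is not derivable from the premises, so it does not yield O(certify_amendment).
No premise or chain of K-axiom applications forces O(certify_amendment), and none forces O(not certify_amendment). So certify_amendment is neither obligatory nor forbidden under these norms.

Neither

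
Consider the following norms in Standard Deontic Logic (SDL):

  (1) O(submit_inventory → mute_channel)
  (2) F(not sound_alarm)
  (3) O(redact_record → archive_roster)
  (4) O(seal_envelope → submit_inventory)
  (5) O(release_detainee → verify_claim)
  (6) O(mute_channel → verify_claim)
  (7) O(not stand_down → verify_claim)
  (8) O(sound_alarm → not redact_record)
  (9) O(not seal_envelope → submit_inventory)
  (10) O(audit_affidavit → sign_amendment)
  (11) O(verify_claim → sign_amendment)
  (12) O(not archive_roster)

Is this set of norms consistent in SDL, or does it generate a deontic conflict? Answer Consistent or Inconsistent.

Premise 3 is O(redact_record → archive_roster), but O(redact_record) is not derivable from the premises, so it does not yield O(archive_roster).
So O(archive_roster) is not derivable, and the apparent clash with O(not archive_roster) does not arise.
A world satisfying every obligation exists (e.g. archive_roster=false, audit_affidavit=false, mute_channel=true, redact_record=false, release_detainee=false, seal_envelope=false, sign_amendment=true, sound_alarm=true, stand_down=false, submit_inventory=true, verify_claim=true); no atom is both obligatory and forbidden, so the set is consistent.

Consistent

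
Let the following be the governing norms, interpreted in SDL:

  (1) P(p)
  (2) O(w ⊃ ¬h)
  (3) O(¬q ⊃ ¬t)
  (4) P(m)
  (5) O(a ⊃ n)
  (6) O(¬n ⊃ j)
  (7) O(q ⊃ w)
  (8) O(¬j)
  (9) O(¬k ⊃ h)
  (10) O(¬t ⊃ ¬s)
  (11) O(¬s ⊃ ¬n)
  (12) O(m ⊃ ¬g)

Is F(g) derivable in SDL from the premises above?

Premise 12 is O(m ⊃ ¬g), but O(m) is not derivable from the premises (the permission P(m) asserts only ¬O(¬m), not O(m)), so it does not yield O(¬g).
No other premise forces O(¬g). An ideal world satisfying every premise can still have g true, so F(g) is not derivable.

No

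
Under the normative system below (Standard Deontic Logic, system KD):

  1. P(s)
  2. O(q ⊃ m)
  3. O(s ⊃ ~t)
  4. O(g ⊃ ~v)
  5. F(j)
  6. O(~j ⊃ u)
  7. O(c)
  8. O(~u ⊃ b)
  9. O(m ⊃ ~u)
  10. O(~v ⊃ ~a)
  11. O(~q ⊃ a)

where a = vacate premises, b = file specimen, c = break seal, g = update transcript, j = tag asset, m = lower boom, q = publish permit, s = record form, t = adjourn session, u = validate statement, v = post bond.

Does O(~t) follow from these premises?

Premise 3 is O(s ⊃ ~t), but O(s) is not derivable from the premises (the permission P(s) asserts only ~O(~s), not O(s)), so it does not yield O(~t).
No other premise forces O(~t). An ideal world satisfying every premise can still have ~t false, so O(~t) is not derivable.

No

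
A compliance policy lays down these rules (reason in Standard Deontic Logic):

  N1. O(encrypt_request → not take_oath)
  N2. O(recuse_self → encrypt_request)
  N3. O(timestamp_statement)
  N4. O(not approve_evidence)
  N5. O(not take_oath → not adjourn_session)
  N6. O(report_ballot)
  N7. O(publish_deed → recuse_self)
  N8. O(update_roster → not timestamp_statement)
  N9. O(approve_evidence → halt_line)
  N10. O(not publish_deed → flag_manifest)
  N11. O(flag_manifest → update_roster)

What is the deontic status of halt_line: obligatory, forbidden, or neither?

Neither

Premise 9 is O(approve_evidence → halt_line), but O(approve_evidence) is not derivable from the premises, so it does not yield O(halt_line).
No premise or chain of K-axiom applications forces O(halt_line), and none forces O(not halt_line). So halt_line is neither obligatory nor forbidden under these norms.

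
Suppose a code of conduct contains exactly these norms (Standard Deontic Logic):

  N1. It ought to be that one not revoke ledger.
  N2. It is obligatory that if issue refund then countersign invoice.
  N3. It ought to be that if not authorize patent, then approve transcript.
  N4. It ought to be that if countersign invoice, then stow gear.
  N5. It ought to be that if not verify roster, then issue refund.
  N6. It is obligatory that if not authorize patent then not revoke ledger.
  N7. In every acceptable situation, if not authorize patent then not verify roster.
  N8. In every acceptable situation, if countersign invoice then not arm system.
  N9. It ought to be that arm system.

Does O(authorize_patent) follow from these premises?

Premise 9 gives O(arm_system).
The contrapositive of premise 8 (O(countersign_invoice → ¬arm_system)) is O(arm_system → ¬countersign_invoice), and O(arm_system) is already established, so O(¬countersign_invoice).
Premise 2, O(issue_refund → countersign_invoice), contraposes to O(¬countersign_invoice → ¬issue_refund); with O(¬countersign_invoice) we get O(¬issue_refund).
Premise 5 is O(¬verify_roster → issue_refund); contrapositively O(¬issue_refund → verify_roster). Since O(¬issue_refund) holds, K gives O(verify_roster).
Premise 7, O(¬authorize_patent → ¬verify_roster), contraposes to O(verify_roster → authorize_patent); with O(verify_roster) we get O(authorize_patent).
Premises 1, 3, 4, 6 do not contribute to this derivation.
So O(authorize_patent) follows.

Yes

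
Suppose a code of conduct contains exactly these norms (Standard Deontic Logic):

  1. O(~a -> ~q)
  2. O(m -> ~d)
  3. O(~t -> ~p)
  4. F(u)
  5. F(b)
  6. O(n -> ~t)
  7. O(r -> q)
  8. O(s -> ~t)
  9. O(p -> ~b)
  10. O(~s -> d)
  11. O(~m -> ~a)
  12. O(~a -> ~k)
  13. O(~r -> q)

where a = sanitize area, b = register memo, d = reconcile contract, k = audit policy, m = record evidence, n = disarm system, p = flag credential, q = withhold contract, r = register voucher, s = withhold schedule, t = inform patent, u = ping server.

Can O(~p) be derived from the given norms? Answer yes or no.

Premises 13 and 7 are O(~r -> q) and O(r -> q); every ideal world satisfies ~r or r, so in either case q holds — hence O(q).
Premise 1 is O(~a -> ~q); contrapositively O(q -> a). Since O(q) holds, K gives O(a).
Premise 11 is O(~m -> ~a); contrapositively O(a -> m). Since O(a) holds, K gives O(m).
With premise 2, O(m -> ~d), the K-axiom yields O(~d).
Premise 10 is O(~s -> d); contrapositively O(~d -> s). Since O(~d) holds, K gives O(s).
From O(s) and premise 8, O(s -> ~t), we obtain O(~t).
From O(~t) and premise 3, O(~t -> ~p), we obtain O(~p).
Premises 4, 5, 6, 9, 12 do not contribute to this derivation.
So O(~p) follows.

Yes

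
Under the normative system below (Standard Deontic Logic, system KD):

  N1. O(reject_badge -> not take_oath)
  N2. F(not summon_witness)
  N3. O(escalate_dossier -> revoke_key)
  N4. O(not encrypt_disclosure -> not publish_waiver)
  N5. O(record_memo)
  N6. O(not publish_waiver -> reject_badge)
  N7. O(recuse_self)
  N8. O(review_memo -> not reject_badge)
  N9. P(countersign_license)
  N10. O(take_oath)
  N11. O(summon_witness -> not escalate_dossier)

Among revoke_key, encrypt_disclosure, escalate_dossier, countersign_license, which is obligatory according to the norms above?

encrypt_disclosure

Premise 10 gives O(take_oath).
The contrapositive of premise 1 (O(reject_badge -> not take_oath)) is O(take_oath -> not reject_badge), and O(take_oath) is already established, so O(not reject_badge).
The contrapositive of premise 6 (O(not publish_waiver -> reject_badge)) is O(not reject_badge -> publish_waiver), and O(not reject_badge) is already established, so O(publish_waiver).
The contrapositive of premise 4 (O(not encrypt_disclosure -> not publish_waiver)) is O(publish_waiver -> encrypt_disclosure), and O(publish_waiver) is already established, so O(encrypt_disclosure).
So O(encrypt_disclosure) holds — encrypt_disclosure is obligatory. None of the other listed options is made obligatory by any chain of premises.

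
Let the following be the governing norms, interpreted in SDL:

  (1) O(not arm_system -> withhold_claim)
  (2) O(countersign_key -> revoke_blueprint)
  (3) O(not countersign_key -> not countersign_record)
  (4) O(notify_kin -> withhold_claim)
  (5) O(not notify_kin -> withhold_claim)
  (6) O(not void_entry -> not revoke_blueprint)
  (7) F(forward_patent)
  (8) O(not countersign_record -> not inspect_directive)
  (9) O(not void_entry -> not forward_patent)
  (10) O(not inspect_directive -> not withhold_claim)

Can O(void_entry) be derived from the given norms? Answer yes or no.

Yes

Premises 5 and 4 are O(not notify_kin -> withhold_claim) and O(notify_kin -> withhold_claim); every ideal world satisfies not notify_kin or notify_kin, so in either case withhold_claim holds — hence O(withhold_claim).
Premise 10, O(not inspect_directive -> not withhold_claim), contraposes to O(withhold_claim -> inspect_directive); with O(withhold_claim) we get O(inspect_directive).
Premise 8 is O(not countersign_record -> not inspect_directive); contrapositively O(inspect_directive -> countersign_record). Since O(inspect_directive) holds, K gives O(countersign_record).
Premise 3, O(not countersign_key -> not countersign_record), contraposes to O(countersign_record -> countersign_key); with O(countersign_record) we get O(countersign_key).
With premise 2, O(countersign_key -> revoke_blueprint), the K-axiom yields O(revoke_blueprint).
Premise 6, O(not void_entry -> not revoke_blueprint), contraposes to O(revoke_blueprint -> void_entry); with O(revoke_blueprint) we get O(void_entry).
Premises 1, 7, 9 do not contribute to this derivation.
So O(void_entry) follows.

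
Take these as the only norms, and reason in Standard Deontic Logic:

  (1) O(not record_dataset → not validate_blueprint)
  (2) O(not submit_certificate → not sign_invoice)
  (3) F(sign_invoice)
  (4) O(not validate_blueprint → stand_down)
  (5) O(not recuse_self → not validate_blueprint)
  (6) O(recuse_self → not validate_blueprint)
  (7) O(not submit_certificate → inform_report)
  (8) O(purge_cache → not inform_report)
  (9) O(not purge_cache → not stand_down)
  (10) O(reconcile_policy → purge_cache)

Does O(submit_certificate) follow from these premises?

By case analysis on recuse_self: premise 6 gives O(recuse_self → not validate_blueprint) and premise 5 gives O(not recuse_self → not validate_blueprint), so O(not validate_blueprint) either way.
From O(not validate_blueprint) and premise 4, O(not validate_blueprint → stand_down), we obtain O(stand_down).
Premise 9 is O(not purge_cache → not stand_down); contrapositively O(stand_down → purge_cache). Since O(stand_down) holds, K gives O(purge_cache).
Premise 8 is O(purge_cache → not inform_report); since O(purge_cache), deontic closure gives O(not inform_report).
Premise 7, O(not submit_certificate → inform_report), contraposes to O(not inform_report → submit_certificate); with O(not inform_report) we get O(submit_certificate).
Premises 1, 2, 3, 10 do not contribute to this derivation.
So O(submit_certificate) follows.

Yes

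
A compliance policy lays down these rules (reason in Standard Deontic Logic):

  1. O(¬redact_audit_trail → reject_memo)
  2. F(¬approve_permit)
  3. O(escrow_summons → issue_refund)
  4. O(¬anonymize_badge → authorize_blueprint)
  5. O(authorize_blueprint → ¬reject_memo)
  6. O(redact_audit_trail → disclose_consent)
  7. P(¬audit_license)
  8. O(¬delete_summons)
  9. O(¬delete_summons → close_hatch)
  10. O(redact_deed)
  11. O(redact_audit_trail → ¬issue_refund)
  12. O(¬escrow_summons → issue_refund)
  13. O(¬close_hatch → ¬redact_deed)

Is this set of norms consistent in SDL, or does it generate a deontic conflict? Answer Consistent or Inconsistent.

Consistent

Premise 13 is O(¬close_hatch → ¬redact_deed), but O(¬close_hatch) is not derivable from the premises, so it does not yield O(¬redact_deed).
So O(¬redact_deed) is not derivable, and the apparent clash with O(redact_deed) does not arise.
A world satisfying every obligation exists (e.g. anonymize_badge=true, approve_permit=true, audit_license=false, authorize_blueprint=false, close_hatch=true, delete_summons=false, disclose_consent=false, escrow_summons=false, issue_refund=true, redact_audit_trail=false, redact_deed=true, reject_memo=true); no atom is both obligatory and forbidden, so the set is consistent.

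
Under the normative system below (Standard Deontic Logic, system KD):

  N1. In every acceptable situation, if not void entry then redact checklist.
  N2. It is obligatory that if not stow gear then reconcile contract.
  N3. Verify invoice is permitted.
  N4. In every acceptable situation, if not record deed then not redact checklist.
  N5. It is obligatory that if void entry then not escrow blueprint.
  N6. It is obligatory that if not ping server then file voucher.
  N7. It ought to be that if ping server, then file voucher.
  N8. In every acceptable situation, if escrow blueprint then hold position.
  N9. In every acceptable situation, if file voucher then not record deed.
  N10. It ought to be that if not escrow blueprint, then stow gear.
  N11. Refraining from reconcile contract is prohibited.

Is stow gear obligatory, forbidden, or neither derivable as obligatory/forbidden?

Premises 7 and 6 are O(ping_server → file_voucher) and O(¬ping_server → file_voucher); every ideal world satisfies ping_server or ¬ping_server, so in either case file_voucher holds — hence O(file_voucher).
From O(file_voucher) and premise 9, O(file_voucher → ¬record_deed), we obtain O(¬record_deed).
Applying K to premise 4 (O(¬record_deed → ¬redact_checklist)) and O(¬record_deed) yields O(¬redact_checklist).
Premise 1, O(¬void_entry → redact_checklist), contraposes to O(¬redact_checklist → void_entry); with O(¬redact_checklist) we get O(void_entry).
Premise 5 is O(void_entry → ¬escrow_blueprint); since O(void_entry), deontic closure gives O(¬escrow_blueprint).
From O(¬escrow_blueprint) and premise 10, O(¬escrow_blueprint → stow_gear), we obtain O(stow_gear).
Premises 2, 3, 8, 11 do not contribute to this derivation.
Hence stow_gear is obligatory.

Obligatory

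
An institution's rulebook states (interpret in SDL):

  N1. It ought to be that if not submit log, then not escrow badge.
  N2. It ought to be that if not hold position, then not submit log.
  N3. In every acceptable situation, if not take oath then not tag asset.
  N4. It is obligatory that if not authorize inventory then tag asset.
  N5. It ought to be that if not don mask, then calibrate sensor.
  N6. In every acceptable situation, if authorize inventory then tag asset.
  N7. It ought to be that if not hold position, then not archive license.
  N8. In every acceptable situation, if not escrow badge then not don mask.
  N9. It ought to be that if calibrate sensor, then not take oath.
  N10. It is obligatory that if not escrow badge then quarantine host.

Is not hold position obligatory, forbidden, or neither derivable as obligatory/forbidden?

Premises 4 and 6 are O(¬authorize_inventory → tag_asset) and O(authorize_inventory → tag_asset); every ideal world satisfies ¬authorize_inventory or authorize_inventory, so in either case tag_asset holds — hence O(tag_asset).
The contrapositive of premise 3 (O(¬take_oath → ¬tag_asset)) is O(tag_asset → take_oath), and O(tag_asset) is already established, so O(take_oath).
The contrapositive of premise 9 (O(calibrate_sensor → ¬take_oath)) is O(take_oath → ¬calibrate_sensor), and O(take_oath) is already established, so O(¬calibrate_sensor).
Premise 5, O(¬don_mask → calibrate_sensor), contraposes to O(¬calibrate_sensor → don_mask); with O(¬calibrate_sensor) we get O(don_mask).
Premise 8, O(¬escrow_badge → ¬don_mask), contraposes to O(don_mask → escrow_badge); with O(don_mask) we get O(escrow_badge).
The contrapositive of premise 1 (O(¬submit_log → ¬escrow_badge)) is O(escrow_badge → submit_log), and O(escrow_badge) is already established, so O(submit_log).
The contrapositive of premise 2 (O(¬hold_position → ¬submit_log)) is O(submit_log → hold_position), and O(submit_log) is already established, so O(hold_position).
Premises 7, 10 do not contribute to this derivation.
Thus O(hold_position), which is F(¬hold_position): ¬hold_position is forbidden.

Forbidden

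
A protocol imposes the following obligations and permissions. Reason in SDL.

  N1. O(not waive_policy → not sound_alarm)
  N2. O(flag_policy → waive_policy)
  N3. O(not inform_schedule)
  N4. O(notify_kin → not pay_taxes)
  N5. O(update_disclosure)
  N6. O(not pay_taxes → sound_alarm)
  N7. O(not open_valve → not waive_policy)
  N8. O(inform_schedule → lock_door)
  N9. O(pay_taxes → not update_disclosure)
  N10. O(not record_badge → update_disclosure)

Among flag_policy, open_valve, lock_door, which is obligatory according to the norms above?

open_valve

Premise 5 states O(update_disclosure) outright.
Premise 9 is O(pay_taxes → not update_disclosure); contrapositively O(update_disclosure → not pay_taxes). Since O(update_disclosure) holds, K gives O(not pay_taxes).
Premise 6 is O(not pay_taxes → sound_alarm); since O(not pay_taxes), deontic closure gives O(sound_alarm).
Premise 1, O(not waive_policy → not sound_alarm), contraposes to O(sound_alarm → waive_policy); with O(sound_alarm) we get O(waive_policy).
Premise 7, O(not open_valve → not waive_policy), contraposes to O(waive_policy → open_valve); with O(waive_policy) we get O(open_valve).
So O(open_valve) holds — open_valve is obligatory. None of the other listed options is made obligatory by any chain of premises.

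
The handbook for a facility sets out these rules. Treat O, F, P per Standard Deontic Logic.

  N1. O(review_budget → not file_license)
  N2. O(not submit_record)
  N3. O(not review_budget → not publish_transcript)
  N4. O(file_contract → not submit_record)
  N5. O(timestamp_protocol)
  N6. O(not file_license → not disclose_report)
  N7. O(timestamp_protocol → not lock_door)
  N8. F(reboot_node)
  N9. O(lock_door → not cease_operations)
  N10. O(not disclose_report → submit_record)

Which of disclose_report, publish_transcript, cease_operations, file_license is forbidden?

Premise 2 gives O(not submit_record).
Premise 10 is O(not disclose_report → submit_record); contrapositively O(not submit_record → disclose_report). Since O(not submit_record) holds, K gives O(disclose_report).
The contrapositive of premise 6 (O(not file_license → not disclose_report)) is O(disclose_report → file_license), and O(disclose_report) is already established, so O(file_license).
Premise 1, O(review_budget → not file_license), contraposes to O(file_license → not review_budget); with O(file_license) we get O(not review_budget).
Applying K to premise 3 (O(not review_budget → not publish_transcript)) and O(not review_budget) yields O(not publish_transcript).
So O(not publish_transcript) holds, i.e. publish_transcript is forbidden. None of the other listed options is forbidden under the premises.

publish_transcript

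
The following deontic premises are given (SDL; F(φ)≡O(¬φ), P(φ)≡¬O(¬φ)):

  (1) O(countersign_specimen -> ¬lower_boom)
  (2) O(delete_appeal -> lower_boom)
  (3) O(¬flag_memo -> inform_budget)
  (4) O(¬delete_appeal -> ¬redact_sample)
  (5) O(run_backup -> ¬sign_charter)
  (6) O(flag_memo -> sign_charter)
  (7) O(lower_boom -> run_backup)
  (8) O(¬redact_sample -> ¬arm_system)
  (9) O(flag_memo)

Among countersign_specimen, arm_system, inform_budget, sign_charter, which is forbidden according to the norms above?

arm_system

From premise 9 we have O(flag_memo).
From O(flag_memo) and premise 6, O(flag_memo -> sign_charter), we obtain O(sign_charter).
Premise 5 is O(run_backup -> ¬sign_charter); contrapositively O(sign_charter -> ¬run_backup). Since O(sign_charter) holds, K gives O(¬run_backup).
Premise 7, O(lower_boom -> run_backup), contraposes to O(¬run_backup -> ¬lower_boom); with O(¬run_backup) we get O(¬lower_boom).
Premise 2, O(delete_appeal -> lower_boom), contraposes to O(¬lower_boom -> ¬delete_appeal); with O(¬lower_boom) we get O(¬delete_appeal).
Premise 4 is O(¬delete_appeal -> ¬redact_sample); since O(¬delete_appeal), deontic closure gives O(¬redact_sample).
With premise 8, O(¬redact_sample -> ¬arm_system), the K-axiom yields O(¬arm_system).
So O(¬arm_system) holds, i.e. arm_system is forbidden. None of the other listed options is forbidden under the premises.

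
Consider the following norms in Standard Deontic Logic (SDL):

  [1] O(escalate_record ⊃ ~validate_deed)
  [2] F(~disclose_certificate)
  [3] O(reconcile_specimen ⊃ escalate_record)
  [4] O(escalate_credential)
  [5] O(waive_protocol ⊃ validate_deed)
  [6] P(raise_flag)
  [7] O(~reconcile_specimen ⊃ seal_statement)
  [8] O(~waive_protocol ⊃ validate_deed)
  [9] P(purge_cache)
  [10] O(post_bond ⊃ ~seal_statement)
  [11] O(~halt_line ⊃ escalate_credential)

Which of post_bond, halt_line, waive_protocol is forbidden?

Premises 8 and 5 cover both cases: O(~waive_protocol ⊃ validate_deed) and O(waive_protocol ⊃ validate_deed). Since ~waive_protocol ∨ waive_protocol is a tautology, O(validate_deed) follows.
The contrapositive of premise 1 (O(escalate_record ⊃ ~validate_deed)) is O(validate_deed ⊃ ~escalate_record), and O(validate_deed) is already established, so O(~escalate_record).
Premise 3 is O(reconcile_specimen ⊃ escalate_record); contrapositively O(~escalate_record ⊃ ~reconcile_specimen). Since O(~escalate_record) holds, K gives O(~reconcile_specimen).
With premise 7, O(~reconcile_specimen ⊃ seal_statement), the K-axiom yields O(seal_statement).
Premise 10, O(post_bond ⊃ ~seal_statement), contraposes to O(seal_statement ⊃ ~post_bond); with O(seal_statement) we get O(~post_bond).
So O(~post_bond) holds, i.e. post_bond is forbidden. None of the other listed options is forbidden under the premises.

post_bond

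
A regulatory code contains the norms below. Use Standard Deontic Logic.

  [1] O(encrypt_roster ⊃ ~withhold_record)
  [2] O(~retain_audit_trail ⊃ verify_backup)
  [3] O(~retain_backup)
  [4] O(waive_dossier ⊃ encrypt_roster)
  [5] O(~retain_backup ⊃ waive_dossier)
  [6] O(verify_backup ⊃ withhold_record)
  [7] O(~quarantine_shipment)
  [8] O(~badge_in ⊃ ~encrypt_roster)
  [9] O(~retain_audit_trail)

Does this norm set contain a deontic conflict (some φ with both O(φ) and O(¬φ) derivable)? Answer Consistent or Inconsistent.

Inconsistent

Premise 9 gives O(~retain_audit_trail).
Premise 2 is O(~retain_audit_trail ⊃ verify_backup); since O(~retain_audit_trail), deontic closure gives O(verify_backup).
Applying K to premise 6 (O(verify_backup ⊃ withhold_record)) and O(verify_backup) yields O(withhold_record).
Premise 1, O(encrypt_roster ⊃ ~withhold_record), contraposes to O(withhold_record ⊃ ~encrypt_roster); with O(withhold_record) we get O(~encrypt_roster).
Premise 4, O(waive_dossier ⊃ encrypt_roster), contraposes to O(~encrypt_roster ⊃ ~waive_dossier); with O(~encrypt_roster) we get O(~waive_dossier).
Premise 5 is O(~retain_backup ⊃ waive_dossier); contrapositively O(~waive_dossier ⊃ retain_backup). Since O(~waive_dossier) holds, K gives O(retain_backup).
But premise 3 directly asserts O(~retain_backup).
We now have both O(retain_backup) and O(~retain_backup) — retain_backup is simultaneously obligatory and forbidden, violating the D-axiom.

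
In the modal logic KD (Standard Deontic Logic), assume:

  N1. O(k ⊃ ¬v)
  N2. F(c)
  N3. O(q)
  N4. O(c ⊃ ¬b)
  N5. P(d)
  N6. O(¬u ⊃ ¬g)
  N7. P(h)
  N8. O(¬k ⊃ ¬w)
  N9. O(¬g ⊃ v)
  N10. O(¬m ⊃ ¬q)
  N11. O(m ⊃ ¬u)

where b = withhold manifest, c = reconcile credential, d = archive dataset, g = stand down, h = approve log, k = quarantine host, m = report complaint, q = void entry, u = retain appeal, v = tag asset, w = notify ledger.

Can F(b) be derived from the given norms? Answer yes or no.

No

Premise 4 is O(c ⊃ ¬b), but O(c) is not derivable from the premises, so it does not yield O(¬b).
No other premise forces O(¬b). An ideal world satisfying every premise can still have b true, so F(b) is not derivable.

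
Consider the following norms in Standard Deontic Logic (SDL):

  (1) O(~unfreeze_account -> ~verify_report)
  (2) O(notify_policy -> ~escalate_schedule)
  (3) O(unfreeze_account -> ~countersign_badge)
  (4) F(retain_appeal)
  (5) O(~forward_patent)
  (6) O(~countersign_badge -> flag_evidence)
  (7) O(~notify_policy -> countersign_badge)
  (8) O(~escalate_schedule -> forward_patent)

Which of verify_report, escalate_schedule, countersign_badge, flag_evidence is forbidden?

verify_report

Premise 5 states O(~forward_patent) outright.
The contrapositive of premise 8 (O(~escalate_schedule -> forward_patent)) is O(~forward_patent -> escalate_schedule), and O(~forward_patent) is already established, so O(escalate_schedule).
Premise 2 is O(notify_policy -> ~escalate_schedule); contrapositively O(escalate_schedule -> ~notify_policy). Since O(escalate_schedule) holds, K gives O(~notify_policy).
With premise 7, O(~notify_policy -> countersign_badge), the K-axiom yields O(countersign_badge).
The contrapositive of premise 3 (O(unfreeze_account -> ~countersign_badge)) is O(countersign_badge -> ~unfreeze_account), and O(countersign_badge) is already established, so O(~unfreeze_account).
Premise 1 is O(~unfreeze_account -> ~verify_report); since O(~unfreeze_account), deontic closure gives O(~verify_report).
So O(~verify_report) holds, i.e. verify_report is forbidden. None of the other listed options is forbidden under the premises.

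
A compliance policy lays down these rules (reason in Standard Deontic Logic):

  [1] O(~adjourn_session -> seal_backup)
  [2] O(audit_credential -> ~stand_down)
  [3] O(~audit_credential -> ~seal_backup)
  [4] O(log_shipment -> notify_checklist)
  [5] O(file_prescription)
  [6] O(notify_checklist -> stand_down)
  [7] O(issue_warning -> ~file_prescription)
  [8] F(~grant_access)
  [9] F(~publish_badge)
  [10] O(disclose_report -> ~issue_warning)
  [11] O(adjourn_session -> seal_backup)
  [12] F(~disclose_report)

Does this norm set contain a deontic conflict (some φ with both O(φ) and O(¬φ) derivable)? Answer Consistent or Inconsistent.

Consistent

Premise 7 is O(issue_warning -> ~file_prescription), but O(issue_warning) is not derivable from the premises, so it does not yield O(~file_prescription).
So O(~file_prescription) is not derivable, and the apparent clash with O(file_prescription) does not arise.
A world satisfying every obligation exists (e.g. adjourn_session=false, audit_credential=true, disclose_report=true, file_prescription=true, grant_access=true, issue_warning=false, log_shipment=false, notify_checklist=false, publish_badge=true, seal_backup=true, stand_down=false); no atom is both obligatory and forbidden, so the set is consistent.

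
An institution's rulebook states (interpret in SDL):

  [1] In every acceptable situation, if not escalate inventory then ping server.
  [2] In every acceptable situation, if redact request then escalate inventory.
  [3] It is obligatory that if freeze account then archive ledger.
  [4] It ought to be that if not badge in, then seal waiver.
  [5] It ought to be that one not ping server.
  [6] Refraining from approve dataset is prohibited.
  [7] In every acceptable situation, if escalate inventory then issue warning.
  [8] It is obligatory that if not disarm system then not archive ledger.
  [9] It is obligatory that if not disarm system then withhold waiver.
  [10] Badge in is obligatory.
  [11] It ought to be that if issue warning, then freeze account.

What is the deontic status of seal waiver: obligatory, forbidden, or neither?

Neither

Premise 4 is O(¬badge_in → seal_waiver), but O(¬badge_in) is not derivable from the premises, so it does not yield O(seal_waiver).
No premise or chain of K-axiom applications forces O(seal_waiver), and none forces O(¬seal_waiver). So seal_waiver is neither obligatory nor forbidden under these norms.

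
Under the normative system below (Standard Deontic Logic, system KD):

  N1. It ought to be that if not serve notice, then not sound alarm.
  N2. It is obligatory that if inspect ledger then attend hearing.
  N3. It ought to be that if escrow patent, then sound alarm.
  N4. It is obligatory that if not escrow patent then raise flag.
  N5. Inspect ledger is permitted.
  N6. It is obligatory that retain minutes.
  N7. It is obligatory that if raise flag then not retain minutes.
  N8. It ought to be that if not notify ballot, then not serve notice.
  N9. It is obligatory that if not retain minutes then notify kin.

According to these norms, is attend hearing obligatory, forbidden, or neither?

Premise 2 is O(inspect_ledger → attend_hearing), but O(inspect_ledger) is not derivable from the premises (the permission P(inspect_ledger) asserts only ¬O(¬inspect_ledger), not O(inspect_ledger)), so it does not yield O(attend_hearing).
No premise or chain of K-axiom applications forces O(attend_hearing), and none forces O(¬attend_hearing). So attend_hearing is neither obligatory nor forbidden under these norms.

Neither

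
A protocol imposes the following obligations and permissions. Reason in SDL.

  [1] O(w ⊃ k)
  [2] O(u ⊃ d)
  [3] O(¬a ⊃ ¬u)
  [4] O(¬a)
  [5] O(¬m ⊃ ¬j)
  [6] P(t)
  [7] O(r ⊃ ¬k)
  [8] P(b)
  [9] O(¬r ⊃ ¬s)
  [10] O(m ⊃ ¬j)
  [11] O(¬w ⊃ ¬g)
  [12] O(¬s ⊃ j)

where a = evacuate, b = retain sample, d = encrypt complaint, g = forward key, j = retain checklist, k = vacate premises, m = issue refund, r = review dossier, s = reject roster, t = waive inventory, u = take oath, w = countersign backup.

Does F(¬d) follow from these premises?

Premise 2 is O(u ⊃ d), but O(u) is not derivable from the premises, so it does not yield O(d).
No other premise forces O(d). An ideal world satisfying every premise can still have ¬d true, so F(¬d) is not derivable.

No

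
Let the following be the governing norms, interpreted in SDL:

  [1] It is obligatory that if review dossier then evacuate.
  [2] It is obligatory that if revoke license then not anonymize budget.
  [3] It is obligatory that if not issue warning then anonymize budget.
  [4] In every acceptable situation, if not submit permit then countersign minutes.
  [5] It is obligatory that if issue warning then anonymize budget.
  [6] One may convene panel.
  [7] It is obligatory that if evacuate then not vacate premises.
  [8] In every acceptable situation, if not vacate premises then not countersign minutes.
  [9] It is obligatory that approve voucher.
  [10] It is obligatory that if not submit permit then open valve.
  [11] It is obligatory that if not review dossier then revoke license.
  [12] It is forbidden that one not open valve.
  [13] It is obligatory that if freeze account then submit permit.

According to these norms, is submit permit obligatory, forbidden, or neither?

By case analysis on issue_warning: premise 5 gives O(issue_warning → anonymize_budget) and premise 3 gives O(¬issue_warning → anonymize_budget), so O(anonymize_budget) either way.
Premise 2 is O(revoke_license → ¬anonymize_budget); contrapositively O(anonymize_budget → ¬revoke_license). Since O(anonymize_budget) holds, K gives O(¬revoke_license).
The contrapositive of premise 11 (O(¬review_dossier → revoke_license)) is O(¬revoke_license → review_dossier), and O(¬revoke_license) is already established, so O(review_dossier).
From O(review_dossier) and premise 1, O(review_dossier → evacuate), we obtain O(evacuate).
Premise 7 is O(evacuate → ¬vacate_premises); since O(evacuate), deontic closure gives O(¬vacate_premises).
Applying K to premise 8 (O(¬vacate_premises → ¬countersign_minutes)) and O(¬vacate_premises) yields O(¬countersign_minutes).
Premise 4, O(¬submit_permit → countersign_minutes), contraposes to O(¬countersign_minutes → submit_permit); with O(¬countersign_minutes) we get O(submit_permit).
Premises 6, 9, 10, 12, 13 do not contribute to this derivation.
Hence submit_permit is obligatory.

Obligatory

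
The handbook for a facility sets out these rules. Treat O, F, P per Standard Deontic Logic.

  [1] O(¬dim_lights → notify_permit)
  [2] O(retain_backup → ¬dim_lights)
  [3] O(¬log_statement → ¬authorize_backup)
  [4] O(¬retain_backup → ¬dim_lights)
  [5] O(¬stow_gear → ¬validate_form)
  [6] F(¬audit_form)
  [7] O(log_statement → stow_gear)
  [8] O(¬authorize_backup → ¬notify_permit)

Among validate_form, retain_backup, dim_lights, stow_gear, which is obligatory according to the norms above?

Premises 4 and 2 cover both cases: O(¬retain_backup → ¬dim_lights) and O(retain_backup → ¬dim_lights). Since ¬retain_backup ∨ retain_backup is a tautology, O(¬dim_lights) follows.
Premise 1 is O(¬dim_lights → notify_permit); since O(¬dim_lights), deontic closure gives O(notify_permit).
Premise 8, O(¬authorize_backup → ¬notify_permit), contraposes to O(notify_permit → authorize_backup); with O(notify_permit) we get O(authorize_backup).
Premise 3 is O(¬log_statement → ¬authorize_backup); contrapositively O(authorize_backup → log_statement). Since O(authorize_backup) holds, K gives O(log_statement).
With premise 7, O(log_statement → stow_gear), the K-axiom yields O(stow_gear).
So O(stow_gear) holds — stow_gear is obligatory. None of the other listed options is made obligatory by any chain of premises.

stow_gear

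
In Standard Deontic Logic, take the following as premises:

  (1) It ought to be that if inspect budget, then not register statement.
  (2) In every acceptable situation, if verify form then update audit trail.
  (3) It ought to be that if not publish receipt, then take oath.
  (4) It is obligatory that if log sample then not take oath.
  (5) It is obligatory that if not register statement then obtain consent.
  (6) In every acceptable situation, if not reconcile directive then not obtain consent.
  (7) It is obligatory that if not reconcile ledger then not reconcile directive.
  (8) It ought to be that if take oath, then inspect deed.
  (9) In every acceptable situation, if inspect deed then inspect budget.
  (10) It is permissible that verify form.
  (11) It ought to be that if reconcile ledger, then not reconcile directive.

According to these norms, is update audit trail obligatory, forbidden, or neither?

Premise 2 is O(verify_form → update_audit_trail), but O(verify_form) is not derivable from the premises (the permission P(verify_form) asserts only ¬O(¬verify_form), not O(verify_form)), so it does not yield O(update_audit_trail).
No premise or chain of K-axiom applications forces O(update_audit_trail), and none forces O(¬update_audit_trail). So update_audit_trail is neither obligatory nor forbidden under these norms.

Neither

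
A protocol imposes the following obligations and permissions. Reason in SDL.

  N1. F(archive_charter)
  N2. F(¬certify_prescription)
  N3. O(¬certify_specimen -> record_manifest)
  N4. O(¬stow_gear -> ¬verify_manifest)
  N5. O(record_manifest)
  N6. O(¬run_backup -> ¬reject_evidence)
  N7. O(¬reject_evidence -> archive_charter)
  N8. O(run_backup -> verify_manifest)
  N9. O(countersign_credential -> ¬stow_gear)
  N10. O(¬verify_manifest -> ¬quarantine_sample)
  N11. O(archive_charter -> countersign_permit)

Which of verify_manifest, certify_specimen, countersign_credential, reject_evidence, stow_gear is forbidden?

F(archive_charter) at premise 1 means O(¬archive_charter).
Premise 7, O(¬reject_evidence -> archive_charter), contraposes to O(¬archive_charter -> reject_evidence); with O(¬archive_charter) we get O(reject_evidence).
The contrapositive of premise 6 (O(¬run_backup -> ¬reject_evidence)) is O(reject_evidence -> run_backup), and O(reject_evidence) is already established, so O(run_backup).
From O(run_backup) and premise 8, O(run_backup -> verify_manifest), we obtain O(verify_manifest).
Premise 4, O(¬stow_gear -> ¬verify_manifest), contraposes to O(verify_manifest -> stow_gear); with O(verify_manifest) we get O(stow_gear).
Premise 9, O(countersign_credential -> ¬stow_gear), contraposes to O(stow_gear -> ¬countersign_credential); with O(stow_gear) we get O(¬countersign_credential).
So O(¬countersign_credential) holds, i.e. countersign_credential is forbidden. None of the other listed options is forbidden under the premises.

countersign_credential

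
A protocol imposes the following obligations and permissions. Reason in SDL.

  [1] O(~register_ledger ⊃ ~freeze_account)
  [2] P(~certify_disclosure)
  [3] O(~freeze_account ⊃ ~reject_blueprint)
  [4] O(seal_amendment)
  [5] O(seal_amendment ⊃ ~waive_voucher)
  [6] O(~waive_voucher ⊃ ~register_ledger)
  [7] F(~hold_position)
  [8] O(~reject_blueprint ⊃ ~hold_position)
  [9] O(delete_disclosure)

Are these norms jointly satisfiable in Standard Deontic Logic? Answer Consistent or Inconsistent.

Inconsistent

Premise 7 is F(~hold_position), i.e. O(hold_position).
Premise 8 is O(~reject_blueprint ⊃ ~hold_position); contrapositively O(hold_position ⊃ reject_blueprint). Since O(hold_position) holds, K gives O(reject_blueprint).
Premise 3, O(~freeze_account ⊃ ~reject_blueprint), contraposes to O(reject_blueprint ⊃ freeze_account); with O(reject_blueprint) we get O(freeze_account).
Premise 1 is O(~register_ledger ⊃ ~freeze_account); contrapositively O(freeze_account ⊃ register_ledger). Since O(freeze_account) holds, K gives O(register_ledger).
The contrapositive of premise 6 (O(~waive_voucher ⊃ ~register_ledger)) is O(register_ledger ⊃ waive_voucher), and O(register_ledger) is already established, so O(waive_voucher).
Premise 5, O(seal_amendment ⊃ ~waive_voucher), contraposes to O(waive_voucher ⊃ ~seal_amendment); with O(waive_voucher) we get O(~seal_amendment).
However, premise 4 gives O(seal_amendment).
We now have both O(~seal_amendment) and O(seal_amendment) — seal_amendment is simultaneously obligatory and forbidden, violating the D-axiom.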